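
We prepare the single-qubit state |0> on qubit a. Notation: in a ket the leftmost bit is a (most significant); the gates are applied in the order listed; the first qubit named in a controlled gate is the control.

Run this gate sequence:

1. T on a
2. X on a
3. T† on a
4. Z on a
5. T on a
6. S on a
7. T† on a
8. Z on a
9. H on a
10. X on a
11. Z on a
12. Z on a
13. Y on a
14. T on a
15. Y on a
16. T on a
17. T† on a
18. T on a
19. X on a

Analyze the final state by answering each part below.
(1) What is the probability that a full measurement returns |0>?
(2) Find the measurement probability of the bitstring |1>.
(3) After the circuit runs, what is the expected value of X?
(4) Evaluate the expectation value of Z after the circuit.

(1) Outcome |0> occurs with probability 1/2.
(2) Outcome |1> occurs with probability 1/2.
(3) The expectation value of X is -1.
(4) In the final state, Z has expectation 0.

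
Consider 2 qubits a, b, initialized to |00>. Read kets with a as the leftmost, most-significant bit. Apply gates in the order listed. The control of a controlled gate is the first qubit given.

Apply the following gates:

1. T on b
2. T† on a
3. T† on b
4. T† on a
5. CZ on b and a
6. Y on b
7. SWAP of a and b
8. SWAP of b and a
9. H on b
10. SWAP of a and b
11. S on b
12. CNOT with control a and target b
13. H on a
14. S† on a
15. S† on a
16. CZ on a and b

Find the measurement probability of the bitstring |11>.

Outcome |11> occurs with probability 1/4.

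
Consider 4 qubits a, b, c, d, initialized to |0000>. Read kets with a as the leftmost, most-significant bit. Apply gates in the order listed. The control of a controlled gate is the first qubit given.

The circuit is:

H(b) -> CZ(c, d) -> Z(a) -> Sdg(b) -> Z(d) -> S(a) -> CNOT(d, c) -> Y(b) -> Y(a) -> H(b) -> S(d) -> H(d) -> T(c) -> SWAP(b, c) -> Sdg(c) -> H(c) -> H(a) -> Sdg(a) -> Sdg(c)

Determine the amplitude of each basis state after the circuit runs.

The final amplitudes are sqrt(2)*(-1 - I)/4 on |0000>, sqrt(2)*(-1 - I)/4 on |0001>, sqrt(2)*(1 - I)/4 on |1000>, sqrt(2)*(1 - I)/4 on |1001>, and 0 on every other basis state.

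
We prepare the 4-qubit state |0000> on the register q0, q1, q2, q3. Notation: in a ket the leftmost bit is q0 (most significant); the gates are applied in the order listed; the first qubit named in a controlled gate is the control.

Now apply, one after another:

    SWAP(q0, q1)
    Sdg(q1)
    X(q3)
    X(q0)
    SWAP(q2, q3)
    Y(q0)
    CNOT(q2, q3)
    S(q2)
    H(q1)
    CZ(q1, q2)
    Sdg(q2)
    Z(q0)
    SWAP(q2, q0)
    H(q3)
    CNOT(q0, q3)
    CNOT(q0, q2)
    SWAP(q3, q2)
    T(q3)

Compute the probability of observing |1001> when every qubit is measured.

Outcome |1001> occurs with probability 1/4.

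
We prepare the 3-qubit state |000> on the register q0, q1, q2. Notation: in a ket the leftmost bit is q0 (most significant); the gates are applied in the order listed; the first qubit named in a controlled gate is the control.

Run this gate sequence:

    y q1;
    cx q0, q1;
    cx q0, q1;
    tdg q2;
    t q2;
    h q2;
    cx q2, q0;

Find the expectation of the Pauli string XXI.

In the final state, XXI has expectation 0. Key observation: gates 2-3 undo each other exactly, leaving only the rest of the circuit to track.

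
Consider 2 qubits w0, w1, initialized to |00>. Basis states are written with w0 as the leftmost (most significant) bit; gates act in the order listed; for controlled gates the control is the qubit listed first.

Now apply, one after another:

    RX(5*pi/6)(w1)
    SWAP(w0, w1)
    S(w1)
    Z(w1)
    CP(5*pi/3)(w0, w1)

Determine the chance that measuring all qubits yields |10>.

The probability of measuring |10> is sqrt(3)/4 + 1/2.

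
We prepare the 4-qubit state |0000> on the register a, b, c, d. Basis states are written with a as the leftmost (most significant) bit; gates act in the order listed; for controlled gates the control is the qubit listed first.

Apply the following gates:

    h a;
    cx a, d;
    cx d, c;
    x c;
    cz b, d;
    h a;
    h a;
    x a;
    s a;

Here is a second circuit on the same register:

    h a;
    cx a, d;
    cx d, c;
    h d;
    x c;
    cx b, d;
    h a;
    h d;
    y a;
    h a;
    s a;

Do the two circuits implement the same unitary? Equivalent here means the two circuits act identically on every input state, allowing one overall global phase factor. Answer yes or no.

No, they are not equivalent — no single phase factor reconciles the two unitaries.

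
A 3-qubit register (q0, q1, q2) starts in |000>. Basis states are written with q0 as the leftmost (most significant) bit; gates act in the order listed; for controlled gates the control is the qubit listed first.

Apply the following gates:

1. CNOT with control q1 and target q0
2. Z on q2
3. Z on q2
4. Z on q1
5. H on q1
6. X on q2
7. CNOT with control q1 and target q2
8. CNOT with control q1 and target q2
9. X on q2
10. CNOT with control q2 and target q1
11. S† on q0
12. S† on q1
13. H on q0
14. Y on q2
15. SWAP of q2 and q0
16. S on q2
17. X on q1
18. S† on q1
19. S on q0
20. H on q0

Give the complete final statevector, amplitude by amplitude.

After the circuit, the state carries amplitude sqrt(2)*I/4 on |000>, -sqrt(2)/4 on |001>, sqrt(2)*I/4 on |010>, -sqrt(2)/4 on |011>, -sqrt(2)*I/4 on |100>, sqrt(2)/4 on |101>, -sqrt(2)*I/4 on |110>, sqrt(2)/4 on |111>. Key observation: the block from step 6 through step 9 cancels to the identity and can be dropped.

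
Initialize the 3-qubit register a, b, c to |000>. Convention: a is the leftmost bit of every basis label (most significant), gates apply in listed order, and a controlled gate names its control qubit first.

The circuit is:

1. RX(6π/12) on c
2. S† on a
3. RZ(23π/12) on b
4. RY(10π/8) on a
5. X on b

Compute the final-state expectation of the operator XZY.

In the final state, XZY has expectation -sqrt(2)/2.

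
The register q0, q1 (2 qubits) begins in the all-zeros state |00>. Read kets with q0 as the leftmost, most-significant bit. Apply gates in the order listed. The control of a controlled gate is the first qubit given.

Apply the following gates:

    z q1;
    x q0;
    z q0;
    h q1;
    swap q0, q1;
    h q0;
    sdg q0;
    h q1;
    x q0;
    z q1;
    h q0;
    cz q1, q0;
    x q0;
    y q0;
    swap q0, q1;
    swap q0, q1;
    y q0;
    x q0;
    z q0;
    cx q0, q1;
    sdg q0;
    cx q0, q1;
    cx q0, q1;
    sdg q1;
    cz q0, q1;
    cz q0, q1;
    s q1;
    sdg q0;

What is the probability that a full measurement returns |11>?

The probability of measuring |11> is 1/4. Key observation: gates 25-26 undo each other exactly, leaving only the rest of the circuit to track.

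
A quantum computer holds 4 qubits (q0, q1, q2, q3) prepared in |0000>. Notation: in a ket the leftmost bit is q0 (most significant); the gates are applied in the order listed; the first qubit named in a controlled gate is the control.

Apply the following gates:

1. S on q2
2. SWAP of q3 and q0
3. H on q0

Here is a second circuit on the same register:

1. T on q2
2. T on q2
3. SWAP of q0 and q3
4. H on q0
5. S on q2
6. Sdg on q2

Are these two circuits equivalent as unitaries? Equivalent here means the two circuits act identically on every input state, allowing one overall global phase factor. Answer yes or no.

Yes, they are equivalent — the unitaries differ by at most a global phase.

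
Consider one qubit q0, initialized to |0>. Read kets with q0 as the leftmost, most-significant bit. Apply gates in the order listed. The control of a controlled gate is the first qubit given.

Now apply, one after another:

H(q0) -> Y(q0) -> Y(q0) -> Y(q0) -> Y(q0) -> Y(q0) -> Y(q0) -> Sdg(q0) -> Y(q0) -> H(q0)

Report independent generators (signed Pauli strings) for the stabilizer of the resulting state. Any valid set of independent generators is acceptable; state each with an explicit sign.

The final state is stabilized by the group generated by +Y; other independent generating sets are equally valid. Key observation: gates 2-7 undo each other exactly, leaving only the rest of the circuit to track.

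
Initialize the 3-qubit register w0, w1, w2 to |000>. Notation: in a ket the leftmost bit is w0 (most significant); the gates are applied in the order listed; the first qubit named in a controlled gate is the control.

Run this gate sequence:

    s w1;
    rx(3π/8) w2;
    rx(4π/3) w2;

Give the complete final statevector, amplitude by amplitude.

After the circuit, the state carries amplitude -sin(17*pi/48) on |000>, -I*sin(7*pi/48) on |001>, and 0 on every other basis state.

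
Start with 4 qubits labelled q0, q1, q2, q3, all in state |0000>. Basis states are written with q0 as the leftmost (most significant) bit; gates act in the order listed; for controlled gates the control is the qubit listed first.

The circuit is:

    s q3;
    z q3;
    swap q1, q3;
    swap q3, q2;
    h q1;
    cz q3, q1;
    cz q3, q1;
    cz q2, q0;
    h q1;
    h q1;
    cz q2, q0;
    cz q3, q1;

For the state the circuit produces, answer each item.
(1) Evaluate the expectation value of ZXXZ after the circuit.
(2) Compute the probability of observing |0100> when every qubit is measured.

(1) The expectation value of ZXXZ is 0. Key observation: steps 7-12 multiply out to the identity, so the circuit reduces to the remaining gates.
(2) Outcome |0100> occurs with probability 1/2.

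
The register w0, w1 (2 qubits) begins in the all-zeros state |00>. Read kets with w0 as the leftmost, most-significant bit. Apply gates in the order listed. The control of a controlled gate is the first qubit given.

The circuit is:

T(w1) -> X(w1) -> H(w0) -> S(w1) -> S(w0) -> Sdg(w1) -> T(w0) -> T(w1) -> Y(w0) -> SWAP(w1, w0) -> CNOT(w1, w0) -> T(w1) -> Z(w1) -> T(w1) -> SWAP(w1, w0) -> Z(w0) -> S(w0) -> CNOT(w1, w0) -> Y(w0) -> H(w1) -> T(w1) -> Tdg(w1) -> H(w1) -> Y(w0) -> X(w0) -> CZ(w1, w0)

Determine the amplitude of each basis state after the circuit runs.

The final amplitudes are -sqrt(2)*exp(3*I*pi/4)/2 on |00>, sqrt(2)*I/2 on |01>, 0 on |10>, 0 on |11>. Key observation: gates 19-24 undo each other exactly, leaving only the rest of the circuit to track.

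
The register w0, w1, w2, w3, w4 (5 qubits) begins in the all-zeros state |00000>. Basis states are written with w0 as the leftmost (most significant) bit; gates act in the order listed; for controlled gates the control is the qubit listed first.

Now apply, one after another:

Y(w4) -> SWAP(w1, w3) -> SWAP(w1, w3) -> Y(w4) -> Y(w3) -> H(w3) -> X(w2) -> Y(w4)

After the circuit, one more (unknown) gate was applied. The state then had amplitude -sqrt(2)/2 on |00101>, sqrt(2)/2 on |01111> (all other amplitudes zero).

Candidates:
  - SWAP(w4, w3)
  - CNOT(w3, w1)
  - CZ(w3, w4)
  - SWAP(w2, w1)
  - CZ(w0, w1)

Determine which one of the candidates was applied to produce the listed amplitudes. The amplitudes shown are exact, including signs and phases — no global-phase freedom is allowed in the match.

It was CNOT(w3, w1) that produced the state shown. Key observation: steps 1-4 multiply out to the identity, so the circuit reduces to the remaining gates.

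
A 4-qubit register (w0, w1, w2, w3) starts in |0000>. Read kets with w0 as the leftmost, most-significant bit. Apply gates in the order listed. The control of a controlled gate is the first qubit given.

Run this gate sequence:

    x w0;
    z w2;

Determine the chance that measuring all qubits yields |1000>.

A full measurement returns |1000> with probability 1.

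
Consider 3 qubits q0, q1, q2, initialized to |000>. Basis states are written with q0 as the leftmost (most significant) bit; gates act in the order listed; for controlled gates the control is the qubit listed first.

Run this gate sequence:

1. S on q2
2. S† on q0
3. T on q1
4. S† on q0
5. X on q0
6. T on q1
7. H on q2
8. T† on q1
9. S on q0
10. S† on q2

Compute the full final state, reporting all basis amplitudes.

After the circuit, the state carries amplitude sqrt(2)*I/2 on |100>, sqrt(2)/2 on |101>, and 0 on every other basis state.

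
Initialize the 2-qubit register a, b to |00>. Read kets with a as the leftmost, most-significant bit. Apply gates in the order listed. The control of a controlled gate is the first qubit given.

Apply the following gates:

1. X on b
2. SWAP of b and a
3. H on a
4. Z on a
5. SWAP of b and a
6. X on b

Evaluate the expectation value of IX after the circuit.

The expectation value of IX is 1.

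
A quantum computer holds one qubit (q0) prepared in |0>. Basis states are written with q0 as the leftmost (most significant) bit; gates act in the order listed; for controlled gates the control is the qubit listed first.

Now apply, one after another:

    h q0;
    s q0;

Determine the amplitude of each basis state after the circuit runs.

The resulting statevector has amplitude sqrt(2)/2 on |0>, sqrt(2)*I/2 on |1>.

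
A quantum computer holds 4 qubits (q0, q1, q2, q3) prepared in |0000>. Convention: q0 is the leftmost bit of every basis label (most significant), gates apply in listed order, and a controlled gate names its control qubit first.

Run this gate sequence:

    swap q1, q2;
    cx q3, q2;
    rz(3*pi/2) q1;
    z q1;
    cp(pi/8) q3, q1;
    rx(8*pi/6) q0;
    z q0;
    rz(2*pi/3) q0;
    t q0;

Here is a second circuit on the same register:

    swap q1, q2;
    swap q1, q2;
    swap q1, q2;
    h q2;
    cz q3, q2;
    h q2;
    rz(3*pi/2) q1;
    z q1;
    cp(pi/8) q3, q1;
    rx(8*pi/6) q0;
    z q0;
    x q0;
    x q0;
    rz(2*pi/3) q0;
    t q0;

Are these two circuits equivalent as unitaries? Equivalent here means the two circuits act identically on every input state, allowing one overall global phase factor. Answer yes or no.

Yes, they are equivalent — the unitaries differ by at most a global phase.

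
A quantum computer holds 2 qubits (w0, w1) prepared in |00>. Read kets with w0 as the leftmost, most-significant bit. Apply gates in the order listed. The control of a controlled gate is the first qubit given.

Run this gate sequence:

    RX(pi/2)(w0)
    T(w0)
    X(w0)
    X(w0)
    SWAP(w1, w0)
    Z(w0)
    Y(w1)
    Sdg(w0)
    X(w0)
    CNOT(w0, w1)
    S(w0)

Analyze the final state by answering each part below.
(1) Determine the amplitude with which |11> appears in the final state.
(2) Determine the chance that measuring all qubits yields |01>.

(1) The final state's coefficient on |11> equals -sqrt(2)*exp(3*I*pi/4)/2. Key observation: gates 3-4 undo each other exactly, leaving only the rest of the circuit to track.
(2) Outcome |01> occurs with probability 0.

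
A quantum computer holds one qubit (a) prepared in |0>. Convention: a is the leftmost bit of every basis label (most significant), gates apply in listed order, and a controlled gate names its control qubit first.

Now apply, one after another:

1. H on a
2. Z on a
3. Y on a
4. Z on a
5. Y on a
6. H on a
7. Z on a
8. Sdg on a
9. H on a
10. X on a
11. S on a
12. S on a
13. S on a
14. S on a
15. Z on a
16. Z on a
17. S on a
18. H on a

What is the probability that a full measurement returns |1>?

A full measurement returns |1> with probability 1/2.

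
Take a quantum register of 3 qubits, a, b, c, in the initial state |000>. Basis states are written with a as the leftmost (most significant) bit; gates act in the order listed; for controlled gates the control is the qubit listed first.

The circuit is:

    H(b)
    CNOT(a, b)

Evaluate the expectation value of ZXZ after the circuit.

In the final state, ZXZ has expectation 1.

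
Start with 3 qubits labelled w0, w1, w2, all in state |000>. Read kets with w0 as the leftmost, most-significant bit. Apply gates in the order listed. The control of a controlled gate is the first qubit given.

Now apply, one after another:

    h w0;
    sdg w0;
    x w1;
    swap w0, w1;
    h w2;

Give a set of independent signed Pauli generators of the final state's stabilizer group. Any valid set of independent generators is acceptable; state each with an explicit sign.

One valid set of independent stabilizer generators is -IYI, +IIX, -ZII (any independent generating set of the same group is equally correct).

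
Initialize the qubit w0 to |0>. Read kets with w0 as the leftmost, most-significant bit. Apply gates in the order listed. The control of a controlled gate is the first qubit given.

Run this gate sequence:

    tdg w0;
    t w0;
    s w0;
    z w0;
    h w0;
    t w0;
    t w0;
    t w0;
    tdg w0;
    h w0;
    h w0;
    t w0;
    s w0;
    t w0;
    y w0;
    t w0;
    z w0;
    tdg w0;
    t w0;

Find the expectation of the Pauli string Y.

The observable Y averages to sqrt(2)/2.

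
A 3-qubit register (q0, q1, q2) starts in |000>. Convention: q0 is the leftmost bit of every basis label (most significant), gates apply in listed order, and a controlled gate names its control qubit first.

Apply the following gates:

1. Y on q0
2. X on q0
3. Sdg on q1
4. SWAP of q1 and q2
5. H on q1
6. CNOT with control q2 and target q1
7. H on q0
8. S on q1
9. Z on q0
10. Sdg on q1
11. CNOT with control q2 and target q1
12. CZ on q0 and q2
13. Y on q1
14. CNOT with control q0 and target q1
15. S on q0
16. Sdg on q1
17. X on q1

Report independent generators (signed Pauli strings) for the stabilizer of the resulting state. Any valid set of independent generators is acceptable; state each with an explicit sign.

One valid set of independent stabilizer generators is +YII, -IYI, +IIZ (any independent generating set of the same group is equally correct).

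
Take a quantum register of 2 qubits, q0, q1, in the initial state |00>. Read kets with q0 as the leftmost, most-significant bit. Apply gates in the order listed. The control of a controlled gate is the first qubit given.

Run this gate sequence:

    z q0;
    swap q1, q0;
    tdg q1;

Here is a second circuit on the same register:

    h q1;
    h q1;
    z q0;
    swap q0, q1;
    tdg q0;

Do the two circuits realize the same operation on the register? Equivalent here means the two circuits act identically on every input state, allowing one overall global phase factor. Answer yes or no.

No, they are not equivalent — no single phase factor reconciles the two unitaries.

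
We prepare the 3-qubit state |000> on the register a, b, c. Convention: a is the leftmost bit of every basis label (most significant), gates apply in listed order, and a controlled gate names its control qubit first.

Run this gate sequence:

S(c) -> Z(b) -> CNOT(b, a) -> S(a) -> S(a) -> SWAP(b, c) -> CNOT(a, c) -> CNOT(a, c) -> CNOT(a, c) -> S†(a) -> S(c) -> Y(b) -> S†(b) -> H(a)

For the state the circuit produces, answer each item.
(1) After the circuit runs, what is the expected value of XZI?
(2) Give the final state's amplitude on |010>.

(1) The observable XZI averages to -1.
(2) The amplitude on |010> is sqrt(2)/2.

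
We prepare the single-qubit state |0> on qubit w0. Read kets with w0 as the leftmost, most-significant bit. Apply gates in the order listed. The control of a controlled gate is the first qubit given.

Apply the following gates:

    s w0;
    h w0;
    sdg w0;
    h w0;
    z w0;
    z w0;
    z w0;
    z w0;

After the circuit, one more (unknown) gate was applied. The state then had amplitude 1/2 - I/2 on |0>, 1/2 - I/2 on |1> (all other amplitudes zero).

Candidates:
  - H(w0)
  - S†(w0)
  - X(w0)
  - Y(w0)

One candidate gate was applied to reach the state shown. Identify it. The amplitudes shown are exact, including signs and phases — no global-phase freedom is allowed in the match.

It was S†(w0) that produced the state shown. Key observation: the block from step 5 through step 8 cancels to the identity and can be dropped.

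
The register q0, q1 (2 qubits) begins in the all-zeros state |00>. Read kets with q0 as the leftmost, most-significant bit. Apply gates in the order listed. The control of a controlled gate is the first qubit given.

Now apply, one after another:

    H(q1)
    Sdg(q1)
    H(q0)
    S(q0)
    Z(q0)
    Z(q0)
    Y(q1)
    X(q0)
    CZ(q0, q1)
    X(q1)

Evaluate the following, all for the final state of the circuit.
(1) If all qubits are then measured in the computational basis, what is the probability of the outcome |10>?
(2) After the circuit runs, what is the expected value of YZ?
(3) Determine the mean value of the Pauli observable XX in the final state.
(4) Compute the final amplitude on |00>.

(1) The probability of measuring |10> is 1/4.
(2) In the final state, YZ has expectation 1.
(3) The observable XX averages to 1.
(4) The final state's coefficient on |00> equals -1/2.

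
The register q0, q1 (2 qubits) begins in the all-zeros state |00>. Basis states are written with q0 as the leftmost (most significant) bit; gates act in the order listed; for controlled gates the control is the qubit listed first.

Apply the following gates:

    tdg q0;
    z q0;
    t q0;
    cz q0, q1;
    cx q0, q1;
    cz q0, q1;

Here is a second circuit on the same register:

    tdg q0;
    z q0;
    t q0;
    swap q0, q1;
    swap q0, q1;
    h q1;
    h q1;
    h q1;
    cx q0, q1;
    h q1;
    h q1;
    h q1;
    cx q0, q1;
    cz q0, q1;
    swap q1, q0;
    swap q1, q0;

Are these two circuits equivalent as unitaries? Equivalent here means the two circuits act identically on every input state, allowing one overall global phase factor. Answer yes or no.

Yes, they are equivalent — the unitaries differ by at most a global phase.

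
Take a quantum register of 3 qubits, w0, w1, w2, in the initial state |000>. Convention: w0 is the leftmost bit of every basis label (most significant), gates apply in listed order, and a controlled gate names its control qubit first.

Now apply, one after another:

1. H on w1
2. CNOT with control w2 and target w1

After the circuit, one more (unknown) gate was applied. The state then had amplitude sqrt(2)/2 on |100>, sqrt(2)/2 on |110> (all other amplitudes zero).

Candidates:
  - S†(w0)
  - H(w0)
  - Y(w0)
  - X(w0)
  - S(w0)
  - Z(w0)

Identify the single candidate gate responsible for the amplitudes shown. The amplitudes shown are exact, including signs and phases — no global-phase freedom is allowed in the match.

The applied gate was X(w0).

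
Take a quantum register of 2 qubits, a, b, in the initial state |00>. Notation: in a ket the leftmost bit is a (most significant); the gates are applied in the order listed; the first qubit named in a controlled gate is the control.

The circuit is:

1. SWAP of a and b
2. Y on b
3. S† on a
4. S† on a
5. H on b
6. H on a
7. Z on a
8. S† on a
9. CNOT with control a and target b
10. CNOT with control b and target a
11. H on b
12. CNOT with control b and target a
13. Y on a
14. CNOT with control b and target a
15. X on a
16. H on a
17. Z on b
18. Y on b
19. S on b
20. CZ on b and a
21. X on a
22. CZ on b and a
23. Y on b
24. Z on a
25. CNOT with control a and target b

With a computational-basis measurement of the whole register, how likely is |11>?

The probability of measuring |11> is 1/2.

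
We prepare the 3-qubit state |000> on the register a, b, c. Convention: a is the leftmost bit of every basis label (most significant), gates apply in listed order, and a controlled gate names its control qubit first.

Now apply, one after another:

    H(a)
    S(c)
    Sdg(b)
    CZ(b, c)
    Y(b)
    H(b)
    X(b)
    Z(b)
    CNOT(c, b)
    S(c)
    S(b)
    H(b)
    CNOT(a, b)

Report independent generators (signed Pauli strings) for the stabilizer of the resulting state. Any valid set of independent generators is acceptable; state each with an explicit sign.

One valid set of independent stabilizer generators is -YZI, -ZYI, +IIZ (any independent generating set of the same group is equally correct).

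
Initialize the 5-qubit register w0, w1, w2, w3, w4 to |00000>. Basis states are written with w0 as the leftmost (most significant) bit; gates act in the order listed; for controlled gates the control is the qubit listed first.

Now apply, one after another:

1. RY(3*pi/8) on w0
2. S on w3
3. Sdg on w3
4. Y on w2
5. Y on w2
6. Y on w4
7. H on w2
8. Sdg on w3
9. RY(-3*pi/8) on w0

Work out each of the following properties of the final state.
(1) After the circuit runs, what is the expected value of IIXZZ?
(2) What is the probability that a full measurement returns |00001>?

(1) In the final state, IIXZZ has expectation -1.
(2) The probability of measuring |00001> is 1/2.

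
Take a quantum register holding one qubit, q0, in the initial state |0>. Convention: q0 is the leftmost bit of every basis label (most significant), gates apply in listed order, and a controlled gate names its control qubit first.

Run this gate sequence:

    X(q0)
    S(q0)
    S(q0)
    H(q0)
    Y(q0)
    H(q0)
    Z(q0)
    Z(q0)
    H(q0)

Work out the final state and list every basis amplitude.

After the circuit, the state carries amplitude -sqrt(2)*I/2 on |0>, -sqrt(2)*I/2 on |1>.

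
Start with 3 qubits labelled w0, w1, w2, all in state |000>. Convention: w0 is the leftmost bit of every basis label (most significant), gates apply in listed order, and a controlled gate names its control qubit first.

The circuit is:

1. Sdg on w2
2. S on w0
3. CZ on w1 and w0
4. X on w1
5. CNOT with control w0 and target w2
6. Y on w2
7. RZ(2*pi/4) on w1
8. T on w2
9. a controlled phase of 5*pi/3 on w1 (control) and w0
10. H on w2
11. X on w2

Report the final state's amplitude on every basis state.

After the circuit, the state carries amplitude sqrt(2)/2 on |010>, -sqrt(2)/2 on |011>, and 0 on every other basis state.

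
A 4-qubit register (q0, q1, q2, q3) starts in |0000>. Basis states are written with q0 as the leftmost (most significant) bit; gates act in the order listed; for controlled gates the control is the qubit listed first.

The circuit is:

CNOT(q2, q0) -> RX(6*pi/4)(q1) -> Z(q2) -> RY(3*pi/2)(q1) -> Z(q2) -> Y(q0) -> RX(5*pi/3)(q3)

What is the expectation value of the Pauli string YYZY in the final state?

In the final state, YYZY has expectation 0.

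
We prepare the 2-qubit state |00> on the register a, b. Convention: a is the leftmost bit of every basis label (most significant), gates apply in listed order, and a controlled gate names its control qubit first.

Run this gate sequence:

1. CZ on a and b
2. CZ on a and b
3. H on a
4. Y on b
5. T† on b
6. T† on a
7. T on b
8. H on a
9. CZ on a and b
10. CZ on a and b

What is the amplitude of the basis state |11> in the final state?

The final state's coefficient on |11> equals -exp(I*pi/4)/2 + I/2.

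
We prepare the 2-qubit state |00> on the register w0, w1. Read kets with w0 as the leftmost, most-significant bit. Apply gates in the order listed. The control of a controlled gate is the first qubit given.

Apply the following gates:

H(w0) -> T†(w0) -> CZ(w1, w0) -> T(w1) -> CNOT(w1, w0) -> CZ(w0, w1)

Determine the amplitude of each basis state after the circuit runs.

The resulting statevector has amplitude sqrt(2)/2 on |00>, 0 on |01>, -sqrt(2)*exp(3*I*pi/4)/2 on |10>, 0 on |11>.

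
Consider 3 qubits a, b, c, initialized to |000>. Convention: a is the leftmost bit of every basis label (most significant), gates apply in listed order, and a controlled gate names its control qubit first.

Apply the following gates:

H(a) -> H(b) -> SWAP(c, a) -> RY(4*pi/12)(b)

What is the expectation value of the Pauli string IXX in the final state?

The observable IXX averages to 1/2.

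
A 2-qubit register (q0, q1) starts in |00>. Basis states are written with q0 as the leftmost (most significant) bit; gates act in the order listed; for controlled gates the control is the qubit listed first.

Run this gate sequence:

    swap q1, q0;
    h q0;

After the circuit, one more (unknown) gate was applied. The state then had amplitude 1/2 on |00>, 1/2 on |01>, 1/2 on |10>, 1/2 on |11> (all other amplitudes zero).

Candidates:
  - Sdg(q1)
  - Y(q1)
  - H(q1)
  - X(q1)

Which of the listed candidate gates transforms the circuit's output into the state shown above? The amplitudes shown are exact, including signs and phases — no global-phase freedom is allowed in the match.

The unique candidate consistent with the amplitudes is H(q1).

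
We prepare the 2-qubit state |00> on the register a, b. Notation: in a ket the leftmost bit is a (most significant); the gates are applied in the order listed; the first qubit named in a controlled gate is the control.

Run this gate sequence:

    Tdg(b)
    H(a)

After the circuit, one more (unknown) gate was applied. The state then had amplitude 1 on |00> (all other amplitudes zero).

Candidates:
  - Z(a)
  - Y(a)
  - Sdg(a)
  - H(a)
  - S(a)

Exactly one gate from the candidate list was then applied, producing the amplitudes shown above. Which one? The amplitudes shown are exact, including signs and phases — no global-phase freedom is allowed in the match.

It was H(a) that produced the state shown.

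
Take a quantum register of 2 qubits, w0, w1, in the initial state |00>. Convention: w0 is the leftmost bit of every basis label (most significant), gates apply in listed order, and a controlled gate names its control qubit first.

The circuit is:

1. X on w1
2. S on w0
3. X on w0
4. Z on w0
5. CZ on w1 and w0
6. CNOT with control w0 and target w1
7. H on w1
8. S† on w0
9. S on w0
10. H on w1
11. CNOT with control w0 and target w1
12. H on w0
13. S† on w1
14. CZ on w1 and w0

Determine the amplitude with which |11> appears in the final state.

|11> carries amplitude -sqrt(2)*I/2 in the final state.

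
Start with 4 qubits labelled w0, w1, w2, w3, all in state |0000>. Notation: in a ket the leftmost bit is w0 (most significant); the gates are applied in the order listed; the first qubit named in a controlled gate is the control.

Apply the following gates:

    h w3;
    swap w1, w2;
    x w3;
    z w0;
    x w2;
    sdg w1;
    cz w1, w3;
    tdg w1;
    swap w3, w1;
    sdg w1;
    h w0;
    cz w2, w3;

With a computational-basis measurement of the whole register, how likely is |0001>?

A full measurement returns |0001> with probability 0.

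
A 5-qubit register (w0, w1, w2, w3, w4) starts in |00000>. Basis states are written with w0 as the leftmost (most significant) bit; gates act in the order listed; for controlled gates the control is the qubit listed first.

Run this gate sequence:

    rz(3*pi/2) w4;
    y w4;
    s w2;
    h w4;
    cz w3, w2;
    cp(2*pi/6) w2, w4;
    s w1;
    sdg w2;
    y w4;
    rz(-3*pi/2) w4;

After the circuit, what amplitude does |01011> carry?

The final state's coefficient on |01011> equals 0.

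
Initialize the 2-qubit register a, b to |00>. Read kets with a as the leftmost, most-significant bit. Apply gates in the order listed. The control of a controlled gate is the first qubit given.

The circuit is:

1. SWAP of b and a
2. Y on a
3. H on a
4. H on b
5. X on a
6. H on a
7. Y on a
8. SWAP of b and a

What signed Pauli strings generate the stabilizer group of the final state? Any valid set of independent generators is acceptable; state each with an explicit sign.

The final state is stabilized by the group generated by +XI, +IZ; other independent generating sets are equally valid.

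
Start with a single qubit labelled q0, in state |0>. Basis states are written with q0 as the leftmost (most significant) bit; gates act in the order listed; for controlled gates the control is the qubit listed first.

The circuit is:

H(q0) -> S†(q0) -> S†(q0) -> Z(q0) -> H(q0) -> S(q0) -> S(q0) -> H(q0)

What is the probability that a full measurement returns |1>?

The probability of measuring |1> is 1/2.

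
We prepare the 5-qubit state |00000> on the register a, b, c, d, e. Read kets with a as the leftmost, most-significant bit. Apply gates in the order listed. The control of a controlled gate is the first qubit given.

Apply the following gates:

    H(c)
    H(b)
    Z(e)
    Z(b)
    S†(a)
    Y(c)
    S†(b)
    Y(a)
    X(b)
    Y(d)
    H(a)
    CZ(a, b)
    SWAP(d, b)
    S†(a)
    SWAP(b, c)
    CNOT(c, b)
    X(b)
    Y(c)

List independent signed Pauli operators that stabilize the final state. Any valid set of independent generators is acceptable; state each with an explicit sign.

One valid set of independent stabilizer generators is +YIIZI, -IXIII, -ZIIYI, +IIZII, +IIIIZ (any independent generating set of the same group is equally correct).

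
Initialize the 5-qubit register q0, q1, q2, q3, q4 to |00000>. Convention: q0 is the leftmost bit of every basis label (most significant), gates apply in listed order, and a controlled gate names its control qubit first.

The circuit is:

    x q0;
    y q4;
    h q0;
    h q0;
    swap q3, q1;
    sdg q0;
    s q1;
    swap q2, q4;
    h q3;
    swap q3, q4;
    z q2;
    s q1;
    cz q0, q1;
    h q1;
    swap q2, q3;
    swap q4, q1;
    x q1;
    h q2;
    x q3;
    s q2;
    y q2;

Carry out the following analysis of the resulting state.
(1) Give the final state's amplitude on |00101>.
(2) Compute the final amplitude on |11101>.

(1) The final state's coefficient on |00101> equals 0.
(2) |11101> carries amplitude -sqrt(2)*I/4 in the final state.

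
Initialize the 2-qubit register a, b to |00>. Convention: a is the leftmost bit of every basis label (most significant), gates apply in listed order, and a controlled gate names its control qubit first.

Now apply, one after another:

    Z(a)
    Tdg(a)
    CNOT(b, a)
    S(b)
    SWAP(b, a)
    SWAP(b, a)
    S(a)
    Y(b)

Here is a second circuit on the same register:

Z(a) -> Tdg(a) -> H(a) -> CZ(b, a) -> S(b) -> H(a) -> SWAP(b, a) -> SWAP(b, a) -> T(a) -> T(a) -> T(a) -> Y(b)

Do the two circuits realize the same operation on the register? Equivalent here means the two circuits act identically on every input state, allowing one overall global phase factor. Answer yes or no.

No: there is an input state on which the two circuits produce genuinely different outputs (not merely differing by a phase).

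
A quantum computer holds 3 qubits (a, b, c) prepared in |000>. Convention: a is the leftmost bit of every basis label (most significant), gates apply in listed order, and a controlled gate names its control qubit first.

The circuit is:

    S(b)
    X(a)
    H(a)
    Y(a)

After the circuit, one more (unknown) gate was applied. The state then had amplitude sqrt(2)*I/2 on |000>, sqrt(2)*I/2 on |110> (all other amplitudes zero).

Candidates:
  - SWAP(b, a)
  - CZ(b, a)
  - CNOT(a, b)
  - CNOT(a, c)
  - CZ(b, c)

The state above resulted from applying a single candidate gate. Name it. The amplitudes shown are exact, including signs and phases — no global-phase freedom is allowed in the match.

It was CNOT(a, b) that produced the state shown.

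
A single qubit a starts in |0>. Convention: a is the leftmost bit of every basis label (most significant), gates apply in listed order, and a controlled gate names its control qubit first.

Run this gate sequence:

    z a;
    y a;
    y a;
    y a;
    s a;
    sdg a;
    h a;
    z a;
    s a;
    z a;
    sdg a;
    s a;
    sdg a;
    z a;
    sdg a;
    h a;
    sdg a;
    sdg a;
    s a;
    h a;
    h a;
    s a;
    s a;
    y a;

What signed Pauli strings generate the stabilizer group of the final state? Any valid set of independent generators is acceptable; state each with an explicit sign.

The stabilizer group can be generated by +X, among other valid generating sets.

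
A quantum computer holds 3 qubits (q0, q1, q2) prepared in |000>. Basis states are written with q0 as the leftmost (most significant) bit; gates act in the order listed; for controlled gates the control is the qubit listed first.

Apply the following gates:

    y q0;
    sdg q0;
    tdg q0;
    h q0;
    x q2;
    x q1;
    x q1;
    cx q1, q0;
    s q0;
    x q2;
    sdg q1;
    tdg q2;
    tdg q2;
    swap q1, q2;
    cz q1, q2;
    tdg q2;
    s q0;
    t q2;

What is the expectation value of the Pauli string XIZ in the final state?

The expectation value of XIZ is 1.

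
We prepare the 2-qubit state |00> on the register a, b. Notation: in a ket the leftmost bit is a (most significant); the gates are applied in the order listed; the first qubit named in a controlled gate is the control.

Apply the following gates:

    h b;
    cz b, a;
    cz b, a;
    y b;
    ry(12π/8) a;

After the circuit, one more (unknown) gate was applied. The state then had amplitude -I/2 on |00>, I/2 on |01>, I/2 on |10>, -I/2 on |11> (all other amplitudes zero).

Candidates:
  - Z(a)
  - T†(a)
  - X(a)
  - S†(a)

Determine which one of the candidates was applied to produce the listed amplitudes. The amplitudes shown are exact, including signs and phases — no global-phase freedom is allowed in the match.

It was X(a) that produced the state shown. Key observation: gates 2-3 undo each other exactly, leaving only the rest of the circuit to track.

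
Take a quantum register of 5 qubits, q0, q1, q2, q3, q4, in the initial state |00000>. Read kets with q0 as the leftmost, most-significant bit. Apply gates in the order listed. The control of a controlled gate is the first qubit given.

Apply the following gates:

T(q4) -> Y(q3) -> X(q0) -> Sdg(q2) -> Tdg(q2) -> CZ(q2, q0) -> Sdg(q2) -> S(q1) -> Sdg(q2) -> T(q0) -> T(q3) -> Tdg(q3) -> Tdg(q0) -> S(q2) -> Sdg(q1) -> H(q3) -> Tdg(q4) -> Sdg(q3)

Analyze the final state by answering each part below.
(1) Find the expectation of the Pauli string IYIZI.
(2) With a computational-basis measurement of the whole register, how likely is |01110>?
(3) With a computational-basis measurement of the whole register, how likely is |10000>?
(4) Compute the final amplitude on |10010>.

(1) In the final state, IYIZI has expectation 0. Key observation: steps 8-15 multiply out to the identity, so the circuit reduces to the remaining gates.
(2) The probability of measuring |01110> is 0.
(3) The probability of measuring |10000> is 1/2.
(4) The amplitude on |10010> is -sqrt(2)/2.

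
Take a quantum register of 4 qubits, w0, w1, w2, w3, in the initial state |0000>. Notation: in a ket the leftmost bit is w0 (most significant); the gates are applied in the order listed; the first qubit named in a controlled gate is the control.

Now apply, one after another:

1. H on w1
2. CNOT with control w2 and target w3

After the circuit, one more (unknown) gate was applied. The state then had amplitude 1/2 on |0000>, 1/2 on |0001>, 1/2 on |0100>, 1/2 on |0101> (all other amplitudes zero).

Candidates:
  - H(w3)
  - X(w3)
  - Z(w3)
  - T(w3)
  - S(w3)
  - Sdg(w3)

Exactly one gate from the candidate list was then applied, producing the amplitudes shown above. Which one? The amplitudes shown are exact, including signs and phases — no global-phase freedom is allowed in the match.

The unique candidate consistent with the amplitudes is H(w3).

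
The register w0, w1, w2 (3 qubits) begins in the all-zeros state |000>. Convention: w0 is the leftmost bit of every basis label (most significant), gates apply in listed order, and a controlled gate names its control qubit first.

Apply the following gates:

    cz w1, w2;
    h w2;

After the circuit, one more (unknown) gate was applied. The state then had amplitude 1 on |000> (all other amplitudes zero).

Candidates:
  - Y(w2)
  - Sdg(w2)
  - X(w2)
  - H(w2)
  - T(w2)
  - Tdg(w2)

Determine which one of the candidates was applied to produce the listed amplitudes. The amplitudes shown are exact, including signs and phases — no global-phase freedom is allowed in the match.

The applied gate was H(w2).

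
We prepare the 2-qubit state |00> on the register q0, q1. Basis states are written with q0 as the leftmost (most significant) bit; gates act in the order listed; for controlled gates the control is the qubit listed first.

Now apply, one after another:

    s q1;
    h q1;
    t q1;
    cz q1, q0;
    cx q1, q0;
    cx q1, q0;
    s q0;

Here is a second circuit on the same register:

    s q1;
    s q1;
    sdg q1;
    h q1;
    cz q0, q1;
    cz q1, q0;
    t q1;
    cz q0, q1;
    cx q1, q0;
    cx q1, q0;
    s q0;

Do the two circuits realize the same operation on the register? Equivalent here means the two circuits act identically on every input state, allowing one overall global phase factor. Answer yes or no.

Yes — the two circuits implement the same unitary up to a global phase.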